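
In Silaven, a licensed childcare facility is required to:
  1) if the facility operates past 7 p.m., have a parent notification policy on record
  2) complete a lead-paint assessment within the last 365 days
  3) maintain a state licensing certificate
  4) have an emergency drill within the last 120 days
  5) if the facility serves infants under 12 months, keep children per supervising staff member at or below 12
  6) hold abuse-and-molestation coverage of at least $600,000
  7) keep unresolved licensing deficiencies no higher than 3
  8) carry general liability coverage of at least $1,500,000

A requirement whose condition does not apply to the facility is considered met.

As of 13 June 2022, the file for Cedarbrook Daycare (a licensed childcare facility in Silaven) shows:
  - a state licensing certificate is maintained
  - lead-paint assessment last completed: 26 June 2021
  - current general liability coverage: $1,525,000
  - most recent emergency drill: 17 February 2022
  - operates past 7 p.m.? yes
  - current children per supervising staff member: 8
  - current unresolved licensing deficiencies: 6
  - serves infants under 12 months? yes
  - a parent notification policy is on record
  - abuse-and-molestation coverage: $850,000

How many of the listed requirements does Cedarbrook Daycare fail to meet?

1. condition 'operates past 7 p.m.' holds; parent notification policy present → met
2. lead-paint assessment 352 days ago vs limit 365 → met
3. state licensing certificate present → met
4. emergency drill 116 days ago vs limit 120 → met
5. condition 'serves infants under 12 months' holds; children per supervising staff member 8 ≤ 12 → met
6. abuse-and-molestation coverage $850,000 ≥ $600,000 → met
7. unresolved licensing deficiencies 6 > 3 → not met
8. general liability coverage $1,525,000 ≥ $1,500,000 → met
Not met: 1 of 8

1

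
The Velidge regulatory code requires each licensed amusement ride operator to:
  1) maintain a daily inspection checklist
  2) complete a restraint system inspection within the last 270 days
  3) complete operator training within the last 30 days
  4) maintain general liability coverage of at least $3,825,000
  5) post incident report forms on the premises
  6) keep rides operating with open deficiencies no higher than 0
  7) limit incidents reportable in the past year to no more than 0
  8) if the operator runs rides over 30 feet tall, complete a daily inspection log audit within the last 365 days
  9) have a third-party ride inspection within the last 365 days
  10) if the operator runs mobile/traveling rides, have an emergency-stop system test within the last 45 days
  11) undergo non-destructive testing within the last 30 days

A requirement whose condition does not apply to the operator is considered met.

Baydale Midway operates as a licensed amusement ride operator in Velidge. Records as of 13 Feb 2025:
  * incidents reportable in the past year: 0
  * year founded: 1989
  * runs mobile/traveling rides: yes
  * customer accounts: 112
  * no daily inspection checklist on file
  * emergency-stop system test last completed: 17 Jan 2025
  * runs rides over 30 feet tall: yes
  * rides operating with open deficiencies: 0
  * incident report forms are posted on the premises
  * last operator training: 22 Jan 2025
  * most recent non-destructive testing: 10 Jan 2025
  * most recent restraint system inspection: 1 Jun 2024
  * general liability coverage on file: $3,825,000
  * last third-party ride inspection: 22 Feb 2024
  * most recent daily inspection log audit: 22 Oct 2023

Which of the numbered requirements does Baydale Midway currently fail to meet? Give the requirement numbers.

1, 8, 11

1. daily inspection checklist absent → not met
2. restraint system inspection 257 days ago vs limit 270 → met
3. operator training 22 days ago vs limit 30 → met
4. general liability coverage $3,825,000 ≥ $3,825,000 → met
5. incident report forms present → met
6. rides operating with open deficiencies 0 ≤ 0 → met
7. incidents reportable in the past year 0 ≤ 0 → met
8. condition 'runs rides over 30 feet tall' holds; daily inspection log audit 480 days ago vs limit 365 → not met
9. third-party ride inspection 357 days ago vs limit 365 → met
10. condition 'runs mobile/traveling rides' holds; emergency-stop system test 27 days ago vs limit 45 → met
11. non-destructive testing 34 days ago vs limit 30 → not met
Not met: 1, 8, 11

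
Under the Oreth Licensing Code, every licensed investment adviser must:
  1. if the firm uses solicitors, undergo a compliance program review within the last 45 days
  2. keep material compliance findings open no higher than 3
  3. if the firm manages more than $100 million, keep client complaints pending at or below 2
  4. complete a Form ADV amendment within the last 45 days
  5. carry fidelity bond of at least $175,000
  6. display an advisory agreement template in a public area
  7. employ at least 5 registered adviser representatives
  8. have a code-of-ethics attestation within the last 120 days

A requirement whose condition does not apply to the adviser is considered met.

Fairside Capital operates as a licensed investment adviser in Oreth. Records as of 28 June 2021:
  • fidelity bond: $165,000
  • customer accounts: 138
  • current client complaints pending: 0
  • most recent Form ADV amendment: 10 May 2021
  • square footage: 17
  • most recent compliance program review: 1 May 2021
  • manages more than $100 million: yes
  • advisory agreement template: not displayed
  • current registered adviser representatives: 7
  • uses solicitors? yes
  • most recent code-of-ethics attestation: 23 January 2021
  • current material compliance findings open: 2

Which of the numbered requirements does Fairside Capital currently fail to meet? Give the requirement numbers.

1, 4, 5, 6, 8

1. condition 'uses solicitors' holds; compliance program review 58 days ago vs limit 45 → not met
2. material compliance findings open 2 ≤ 3 → met
3. condition 'manages more than $100 million' holds; client complaints pending 0 ≤ 2 → met
4. Form ADV amendment 49 days ago vs limit 45 → not met
5. fidelity bond $165,000 < $175,000 → not met
6. advisory agreement template absent → not met
7. registered adviser representatives 7 ≥ 5 → met
8. code-of-ethics attestation 156 days ago vs limit 120 → not met
Not met: 1, 4, 5, 6, 8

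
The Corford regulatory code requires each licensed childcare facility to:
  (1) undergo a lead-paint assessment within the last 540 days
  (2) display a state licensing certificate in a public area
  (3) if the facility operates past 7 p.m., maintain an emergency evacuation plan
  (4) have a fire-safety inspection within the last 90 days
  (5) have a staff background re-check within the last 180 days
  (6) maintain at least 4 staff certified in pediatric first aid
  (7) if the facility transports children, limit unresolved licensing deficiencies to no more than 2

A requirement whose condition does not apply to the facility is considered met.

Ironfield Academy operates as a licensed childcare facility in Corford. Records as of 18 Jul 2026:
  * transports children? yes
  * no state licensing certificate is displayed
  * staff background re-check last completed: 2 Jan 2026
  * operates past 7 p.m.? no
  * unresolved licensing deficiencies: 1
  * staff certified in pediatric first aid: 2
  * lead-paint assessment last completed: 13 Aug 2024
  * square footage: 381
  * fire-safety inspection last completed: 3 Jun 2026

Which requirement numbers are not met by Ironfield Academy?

1, 2, 5, 6

1. lead-paint assessment 704 days ago vs limit 540 → not met
2. state licensing certificate absent → not met
3. condition 'operates past 7 p.m.' does not hold → requirement n/a → met
4. fire-safety inspection 45 days ago vs limit 90 → met
5. staff background re-check 197 days ago vs limit 180 → not met
6. staff certified in pediatric first aid 2 < 4 → not met
7. condition 'transports children' holds; unresolved licensing deficiencies 1 ≤ 2 → met
Not met: 1, 2, 5, 6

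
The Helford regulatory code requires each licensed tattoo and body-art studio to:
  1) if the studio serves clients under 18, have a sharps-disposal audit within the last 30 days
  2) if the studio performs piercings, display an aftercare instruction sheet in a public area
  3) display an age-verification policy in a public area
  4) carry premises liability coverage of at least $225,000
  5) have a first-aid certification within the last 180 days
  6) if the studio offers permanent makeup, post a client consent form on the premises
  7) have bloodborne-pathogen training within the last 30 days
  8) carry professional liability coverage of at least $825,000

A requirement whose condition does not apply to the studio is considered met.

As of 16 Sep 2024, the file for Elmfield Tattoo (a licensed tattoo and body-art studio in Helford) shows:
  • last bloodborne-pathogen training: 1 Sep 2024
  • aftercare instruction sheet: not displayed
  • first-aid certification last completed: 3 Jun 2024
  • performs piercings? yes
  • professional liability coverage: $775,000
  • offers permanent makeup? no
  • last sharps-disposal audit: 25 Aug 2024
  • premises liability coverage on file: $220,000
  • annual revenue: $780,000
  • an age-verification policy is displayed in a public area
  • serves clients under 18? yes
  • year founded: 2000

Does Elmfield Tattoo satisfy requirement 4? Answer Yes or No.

No

4. premises liability coverage $220,000 < $225,000 → not met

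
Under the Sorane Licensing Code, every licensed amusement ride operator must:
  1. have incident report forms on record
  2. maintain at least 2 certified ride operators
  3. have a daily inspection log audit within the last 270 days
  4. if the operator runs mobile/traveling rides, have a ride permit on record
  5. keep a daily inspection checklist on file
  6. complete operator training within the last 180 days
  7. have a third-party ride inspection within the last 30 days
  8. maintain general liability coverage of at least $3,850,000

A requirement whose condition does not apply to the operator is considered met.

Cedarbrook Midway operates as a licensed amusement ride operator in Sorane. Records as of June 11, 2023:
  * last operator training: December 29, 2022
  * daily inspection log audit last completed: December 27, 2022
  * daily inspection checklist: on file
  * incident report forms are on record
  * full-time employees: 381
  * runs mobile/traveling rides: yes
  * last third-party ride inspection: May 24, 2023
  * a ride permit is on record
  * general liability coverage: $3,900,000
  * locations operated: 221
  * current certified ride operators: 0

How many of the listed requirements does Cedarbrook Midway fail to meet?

1. incident report forms present → met
2. certified ride operators 0 < 2 → not met
3. daily inspection log audit 166 days ago vs limit 270 → met
4. condition 'runs mobile/traveling rides' holds; ride permit present → met
5. daily inspection checklist present → met
6. operator training 164 days ago vs limit 180 → met
7. third-party ride inspection 18 days ago vs limit 30 → met
8. general liability coverage $3,900,000 ≥ $3,850,000 → met
Not met: 1 of 8

1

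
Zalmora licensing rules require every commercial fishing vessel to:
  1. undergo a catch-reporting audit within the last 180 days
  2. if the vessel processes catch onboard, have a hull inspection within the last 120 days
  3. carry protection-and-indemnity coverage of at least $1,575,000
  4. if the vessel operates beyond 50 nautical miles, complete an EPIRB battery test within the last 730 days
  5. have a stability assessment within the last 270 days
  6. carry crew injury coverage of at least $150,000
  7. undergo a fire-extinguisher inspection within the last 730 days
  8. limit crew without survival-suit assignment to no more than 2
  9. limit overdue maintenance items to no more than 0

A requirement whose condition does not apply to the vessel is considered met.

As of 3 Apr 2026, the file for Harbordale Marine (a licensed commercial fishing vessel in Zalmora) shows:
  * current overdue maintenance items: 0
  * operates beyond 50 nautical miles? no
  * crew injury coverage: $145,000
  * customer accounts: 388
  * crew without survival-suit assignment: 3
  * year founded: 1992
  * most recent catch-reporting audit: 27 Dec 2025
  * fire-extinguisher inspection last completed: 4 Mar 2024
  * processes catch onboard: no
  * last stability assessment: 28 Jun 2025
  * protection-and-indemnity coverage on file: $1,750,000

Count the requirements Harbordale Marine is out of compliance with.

4

1. catch-reporting audit 97 days ago vs limit 180 → met
2. condition 'processes catch onboard' does not hold → requirement n/a → met
3. protection-and-indemnity coverage $1,750,000 ≥ $1,575,000 → met
4. condition 'operates beyond 50 nautical miles' does not hold → requirement n/a → met
5. stability assessment 279 days ago vs limit 270 → not met
6. crew injury coverage $145,000 < $150,000 → not met
7. fire-extinguisher inspection 760 days ago vs limit 730 → not met
8. crew without survival-suit assignment 3 > 2 → not met
9. overdue maintenance items 0 ≤ 0 → met
Not met: 4 of 9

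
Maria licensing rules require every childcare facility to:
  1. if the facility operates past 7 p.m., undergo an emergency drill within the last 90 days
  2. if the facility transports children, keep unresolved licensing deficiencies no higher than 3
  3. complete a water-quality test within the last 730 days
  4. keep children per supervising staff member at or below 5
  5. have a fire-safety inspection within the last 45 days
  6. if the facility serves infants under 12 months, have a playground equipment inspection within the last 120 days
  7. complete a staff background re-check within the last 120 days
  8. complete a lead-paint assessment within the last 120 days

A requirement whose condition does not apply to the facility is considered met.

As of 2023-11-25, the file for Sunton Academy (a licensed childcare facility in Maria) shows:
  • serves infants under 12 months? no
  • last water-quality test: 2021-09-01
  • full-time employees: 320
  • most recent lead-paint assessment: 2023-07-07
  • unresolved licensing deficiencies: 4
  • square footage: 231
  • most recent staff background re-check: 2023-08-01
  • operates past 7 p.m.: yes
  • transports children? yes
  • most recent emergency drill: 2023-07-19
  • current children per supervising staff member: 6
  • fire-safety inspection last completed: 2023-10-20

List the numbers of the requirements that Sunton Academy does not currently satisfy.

1. condition 'operates past 7 p.m.' holds; emergency drill 129 days ago vs limit 90 → not met
2. condition 'transports children' holds; unresolved licensing deficiencies 4 > 3 → not met
3. water-quality test 815 days ago vs limit 730 → not met
4. children per supervising staff member 6 > 5 → not met
5. fire-safety inspection 36 days ago vs limit 45 → met
6. condition 'serves infants under 12 months' does not hold → requirement n/a → met
7. staff background re-check 116 days ago vs limit 120 → met
8. lead-paint assessment 141 days ago vs limit 120 → not met
Not met: 1, 2, 3, 4, 8

1, 2, 3, 4, 8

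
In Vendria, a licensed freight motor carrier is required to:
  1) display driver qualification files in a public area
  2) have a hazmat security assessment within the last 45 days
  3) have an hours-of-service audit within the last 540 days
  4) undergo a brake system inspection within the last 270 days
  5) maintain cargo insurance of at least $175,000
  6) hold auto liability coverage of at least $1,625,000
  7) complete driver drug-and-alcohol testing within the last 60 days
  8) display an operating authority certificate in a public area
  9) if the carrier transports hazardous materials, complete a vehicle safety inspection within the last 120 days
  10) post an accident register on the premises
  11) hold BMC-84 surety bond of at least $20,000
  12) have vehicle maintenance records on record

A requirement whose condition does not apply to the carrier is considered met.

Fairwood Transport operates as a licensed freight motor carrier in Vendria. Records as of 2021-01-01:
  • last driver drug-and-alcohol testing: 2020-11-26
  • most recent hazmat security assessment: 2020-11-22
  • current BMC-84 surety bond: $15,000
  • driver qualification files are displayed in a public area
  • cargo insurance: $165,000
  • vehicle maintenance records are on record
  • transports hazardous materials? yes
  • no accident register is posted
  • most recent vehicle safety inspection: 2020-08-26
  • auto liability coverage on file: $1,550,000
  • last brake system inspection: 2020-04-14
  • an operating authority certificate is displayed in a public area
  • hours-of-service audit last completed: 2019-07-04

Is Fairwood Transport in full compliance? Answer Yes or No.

1. driver qualification files present → met
2. hazmat security assessment 40 days ago vs limit 45 → met
3. hours-of-service audit 547 days ago vs limit 540 → not met
4. brake system inspection 262 days ago vs limit 270 → met
5. cargo insurance $165,000 < $175,000 → not met
6. auto liability coverage $1,550,000 < $1,625,000 → not met
7. driver drug-and-alcohol testing 36 days ago vs limit 60 → met
8. operating authority certificate present → met
9. condition 'transports hazardous materials' holds; vehicle safety inspection 128 days ago vs limit 120 → not met
10. accident register absent → not met
11. BMC-84 surety bond $15,000 < $20,000 → not met
12. vehicle maintenance records present → met
Not met: 3, 5, 6, 9, 10, 11

No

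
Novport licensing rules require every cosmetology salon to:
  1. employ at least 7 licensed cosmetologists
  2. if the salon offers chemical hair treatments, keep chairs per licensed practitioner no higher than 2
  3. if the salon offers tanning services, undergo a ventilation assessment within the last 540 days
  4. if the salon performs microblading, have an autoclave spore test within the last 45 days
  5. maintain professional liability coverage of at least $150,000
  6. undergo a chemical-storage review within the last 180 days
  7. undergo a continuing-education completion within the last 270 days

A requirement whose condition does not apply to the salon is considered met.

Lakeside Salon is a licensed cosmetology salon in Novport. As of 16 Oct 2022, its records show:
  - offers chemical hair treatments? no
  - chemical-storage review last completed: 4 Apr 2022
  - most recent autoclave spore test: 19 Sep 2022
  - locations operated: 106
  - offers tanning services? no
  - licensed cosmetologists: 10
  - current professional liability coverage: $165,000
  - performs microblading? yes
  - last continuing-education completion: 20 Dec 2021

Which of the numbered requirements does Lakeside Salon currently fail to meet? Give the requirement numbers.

6, 7

1. licensed cosmetologists 10 ≥ 7 → met
2. condition 'offers chemical hair treatments' does not hold → requirement n/a → met
3. condition 'offers tanning services' does not hold → requirement n/a → met
4. condition 'performs microblading' holds; autoclave spore test 27 days ago vs limit 45 → met
5. professional liability coverage $165,000 ≥ $150,000 → met
6. chemical-storage review 195 days ago vs limit 180 → not met
7. continuing-education completion 300 days ago vs limit 270 → not met
Not met: 6, 7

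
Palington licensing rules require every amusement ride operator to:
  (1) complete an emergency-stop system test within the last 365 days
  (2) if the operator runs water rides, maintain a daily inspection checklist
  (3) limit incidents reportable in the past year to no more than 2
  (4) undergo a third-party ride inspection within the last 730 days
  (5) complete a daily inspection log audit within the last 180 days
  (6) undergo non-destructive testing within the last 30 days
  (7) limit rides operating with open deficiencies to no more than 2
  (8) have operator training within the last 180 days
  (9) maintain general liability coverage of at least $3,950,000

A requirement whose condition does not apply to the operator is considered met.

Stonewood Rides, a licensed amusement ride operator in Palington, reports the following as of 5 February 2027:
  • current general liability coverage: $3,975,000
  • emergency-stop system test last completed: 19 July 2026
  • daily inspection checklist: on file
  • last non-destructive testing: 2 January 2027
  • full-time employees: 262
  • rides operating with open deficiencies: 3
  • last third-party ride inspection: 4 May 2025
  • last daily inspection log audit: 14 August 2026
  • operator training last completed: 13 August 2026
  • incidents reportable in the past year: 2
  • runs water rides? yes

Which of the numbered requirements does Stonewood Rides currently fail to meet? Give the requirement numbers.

1. emergency-stop system test 201 days ago vs limit 365 → met
2. condition 'runs water rides' holds; daily inspection checklist present → met
3. incidents reportable in the past year 2 ≤ 2 → met
4. third-party ride inspection 642 days ago vs limit 730 → met
5. daily inspection log audit 175 days ago vs limit 180 → met
6. non-destructive testing 34 days ago vs limit 30 → not met
7. rides operating with open deficiencies 3 > 2 → not met
8. operator training 176 days ago vs limit 180 → met
9. general liability coverage $3,975,000 ≥ $3,950,000 → met
Not met: 6, 7

6, 7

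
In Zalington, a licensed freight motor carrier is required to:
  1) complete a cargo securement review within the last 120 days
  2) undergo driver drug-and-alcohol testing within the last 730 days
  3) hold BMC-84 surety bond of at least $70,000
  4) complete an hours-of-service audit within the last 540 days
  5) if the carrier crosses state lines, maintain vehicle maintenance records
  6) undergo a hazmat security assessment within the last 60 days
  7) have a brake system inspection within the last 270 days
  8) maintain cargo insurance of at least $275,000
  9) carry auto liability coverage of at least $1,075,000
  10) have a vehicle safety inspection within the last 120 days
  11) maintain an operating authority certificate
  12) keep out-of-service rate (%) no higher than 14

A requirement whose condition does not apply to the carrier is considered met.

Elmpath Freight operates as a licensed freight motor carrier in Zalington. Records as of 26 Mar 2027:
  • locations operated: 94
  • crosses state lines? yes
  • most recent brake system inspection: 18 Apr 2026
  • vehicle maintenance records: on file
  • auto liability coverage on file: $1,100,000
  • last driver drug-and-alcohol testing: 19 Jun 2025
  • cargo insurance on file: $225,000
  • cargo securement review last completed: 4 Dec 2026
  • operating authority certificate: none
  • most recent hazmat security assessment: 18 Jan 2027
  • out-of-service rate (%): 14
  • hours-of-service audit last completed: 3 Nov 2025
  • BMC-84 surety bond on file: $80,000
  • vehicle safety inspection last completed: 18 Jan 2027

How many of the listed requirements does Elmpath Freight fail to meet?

1. cargo securement review 112 days ago vs limit 120 → met
2. driver drug-and-alcohol testing 645 days ago vs limit 730 → met
3. BMC-84 surety bond $80,000 ≥ $70,000 → met
4. hours-of-service audit 508 days ago vs limit 540 → met
5. condition 'crosses state lines' holds; vehicle maintenance records present → met
6. hazmat security assessment 67 days ago vs limit 60 → not met
7. brake system inspection 342 days ago vs limit 270 → not met
8. cargo insurance $225,000 < $275,000 → not met
9. auto liability coverage $1,100,000 ≥ $1,075,000 → met
10. vehicle safety inspection 67 days ago vs limit 120 → met
11. operating authority certificate absent → not met
12. out-of-service rate (%) 14 ≤ 14 → met
Not met: 4 of 12

4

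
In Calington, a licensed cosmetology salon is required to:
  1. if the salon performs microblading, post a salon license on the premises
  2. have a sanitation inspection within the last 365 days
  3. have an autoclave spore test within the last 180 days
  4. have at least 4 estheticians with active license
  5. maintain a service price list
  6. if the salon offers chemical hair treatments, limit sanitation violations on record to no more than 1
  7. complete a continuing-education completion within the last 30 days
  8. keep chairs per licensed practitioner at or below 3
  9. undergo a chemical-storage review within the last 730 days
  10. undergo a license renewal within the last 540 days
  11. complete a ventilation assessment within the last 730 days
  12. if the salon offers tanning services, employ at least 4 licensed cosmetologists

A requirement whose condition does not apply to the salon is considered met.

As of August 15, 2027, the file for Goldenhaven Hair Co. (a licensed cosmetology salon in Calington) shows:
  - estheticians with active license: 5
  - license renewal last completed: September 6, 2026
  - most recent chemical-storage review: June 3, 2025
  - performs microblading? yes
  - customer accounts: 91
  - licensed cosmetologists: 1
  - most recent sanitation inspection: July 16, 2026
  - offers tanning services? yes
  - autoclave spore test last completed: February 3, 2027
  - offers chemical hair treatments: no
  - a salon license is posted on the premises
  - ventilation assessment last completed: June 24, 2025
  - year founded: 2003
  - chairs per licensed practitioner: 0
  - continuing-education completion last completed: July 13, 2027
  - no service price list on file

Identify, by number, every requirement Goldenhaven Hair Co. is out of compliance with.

2, 3, 5, 7, 9, 11, 12

1. condition 'performs microblading' holds; salon license present → met
2. sanitation inspection 395 days ago vs limit 365 → not met
3. autoclave spore test 193 days ago vs limit 180 → not met
4. estheticians with active license 5 ≥ 4 → met
5. service price list absent → not met
6. condition 'offers chemical hair treatments' does not hold → requirement n/a → met
7. continuing-education completion 33 days ago vs limit 30 → not met
8. chairs per licensed practitioner 0 ≤ 3 → met
9. chemical-storage review 803 days ago vs limit 730 → not met
10. license renewal 343 days ago vs limit 540 → met
11. ventilation assessment 782 days ago vs limit 730 → not met
12. condition 'offers tanning services' holds; licensed cosmetologists 1 < 4 → not met
Not met: 2, 3, 5, 7, 9, 11, 12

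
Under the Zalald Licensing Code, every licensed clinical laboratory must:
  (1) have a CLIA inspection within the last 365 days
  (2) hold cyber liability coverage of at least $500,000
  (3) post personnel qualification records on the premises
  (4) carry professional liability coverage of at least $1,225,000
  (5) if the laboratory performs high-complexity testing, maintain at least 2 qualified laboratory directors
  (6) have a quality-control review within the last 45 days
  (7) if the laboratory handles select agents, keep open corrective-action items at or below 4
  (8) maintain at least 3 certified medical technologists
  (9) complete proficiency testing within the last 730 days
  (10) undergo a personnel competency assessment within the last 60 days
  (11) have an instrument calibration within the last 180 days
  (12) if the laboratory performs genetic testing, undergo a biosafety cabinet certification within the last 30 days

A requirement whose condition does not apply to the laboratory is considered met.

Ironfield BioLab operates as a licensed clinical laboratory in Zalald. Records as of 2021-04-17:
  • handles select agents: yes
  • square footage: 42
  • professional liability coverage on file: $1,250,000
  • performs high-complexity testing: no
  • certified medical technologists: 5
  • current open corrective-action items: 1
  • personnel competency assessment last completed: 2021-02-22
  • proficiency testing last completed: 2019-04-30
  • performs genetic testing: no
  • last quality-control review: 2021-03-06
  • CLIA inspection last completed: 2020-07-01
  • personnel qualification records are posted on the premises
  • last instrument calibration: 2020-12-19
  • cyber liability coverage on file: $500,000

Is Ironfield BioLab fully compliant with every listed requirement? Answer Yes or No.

1. CLIA inspection 290 days ago vs limit 365 → met
2. cyber liability coverage $500,000 ≥ $500,000 → met
3. personnel qualification records present → met
4. professional liability coverage $1,250,000 ≥ $1,225,000 → met
5. condition 'performs high-complexity testing' does not hold → requirement n/a → met
6. quality-control review 42 days ago vs limit 45 → met
7. condition 'handles select agents' holds; open corrective-action items 1 ≤ 4 → met
8. certified medical technologists 5 ≥ 3 → met
9. proficiency testing 718 days ago vs limit 730 → met
10. personnel competency assessment 54 days ago vs limit 60 → met
11. instrument calibration 119 days ago vs limit 180 → met
12. condition 'performs genetic testing' does not hold → requirement n/a → met
All met.

Yes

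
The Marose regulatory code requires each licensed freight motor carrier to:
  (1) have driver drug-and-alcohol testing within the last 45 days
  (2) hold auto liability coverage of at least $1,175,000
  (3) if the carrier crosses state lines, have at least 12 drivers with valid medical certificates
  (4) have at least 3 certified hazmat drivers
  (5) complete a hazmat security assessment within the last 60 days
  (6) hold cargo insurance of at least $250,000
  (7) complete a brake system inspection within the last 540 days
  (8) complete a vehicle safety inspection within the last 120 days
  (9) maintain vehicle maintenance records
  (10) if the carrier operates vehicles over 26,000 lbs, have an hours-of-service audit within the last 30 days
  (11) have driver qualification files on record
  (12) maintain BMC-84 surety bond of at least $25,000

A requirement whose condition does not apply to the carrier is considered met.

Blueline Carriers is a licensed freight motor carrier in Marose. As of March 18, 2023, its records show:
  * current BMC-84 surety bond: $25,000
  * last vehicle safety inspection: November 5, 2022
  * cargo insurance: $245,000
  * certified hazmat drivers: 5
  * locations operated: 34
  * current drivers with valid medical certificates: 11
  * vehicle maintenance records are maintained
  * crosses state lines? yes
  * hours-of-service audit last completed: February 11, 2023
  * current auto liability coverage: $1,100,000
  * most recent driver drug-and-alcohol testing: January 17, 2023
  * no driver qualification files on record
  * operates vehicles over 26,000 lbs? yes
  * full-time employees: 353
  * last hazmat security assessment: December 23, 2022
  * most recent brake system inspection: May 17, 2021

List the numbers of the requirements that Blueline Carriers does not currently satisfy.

1, 2, 3, 5, 6, 7, 8, 10, 11

1. driver drug-and-alcohol testing 60 days ago vs limit 45 → not met
2. auto liability coverage $1,100,000 < $1,175,000 → not met
3. condition 'crosses state lines' holds; drivers with valid medical certificates 11 < 12 → not met
4. certified hazmat drivers 5 ≥ 3 → met
5. hazmat security assessment 85 days ago vs limit 60 → not met
6. cargo insurance $245,000 < $250,000 → not met
7. brake system inspection 670 days ago vs limit 540 → not met
8. vehicle safety inspection 133 days ago vs limit 120 → not met
9. vehicle maintenance records present → met
10. condition 'operates vehicles over 26,000 lbs' holds; hours-of-service audit 35 days ago vs limit 30 → not met
11. driver qualification files absent → not met
12. BMC-84 surety bond $25,000 ≥ $25,000 → met
Not met: 1, 2, 3, 5, 6, 7, 8, 10, 11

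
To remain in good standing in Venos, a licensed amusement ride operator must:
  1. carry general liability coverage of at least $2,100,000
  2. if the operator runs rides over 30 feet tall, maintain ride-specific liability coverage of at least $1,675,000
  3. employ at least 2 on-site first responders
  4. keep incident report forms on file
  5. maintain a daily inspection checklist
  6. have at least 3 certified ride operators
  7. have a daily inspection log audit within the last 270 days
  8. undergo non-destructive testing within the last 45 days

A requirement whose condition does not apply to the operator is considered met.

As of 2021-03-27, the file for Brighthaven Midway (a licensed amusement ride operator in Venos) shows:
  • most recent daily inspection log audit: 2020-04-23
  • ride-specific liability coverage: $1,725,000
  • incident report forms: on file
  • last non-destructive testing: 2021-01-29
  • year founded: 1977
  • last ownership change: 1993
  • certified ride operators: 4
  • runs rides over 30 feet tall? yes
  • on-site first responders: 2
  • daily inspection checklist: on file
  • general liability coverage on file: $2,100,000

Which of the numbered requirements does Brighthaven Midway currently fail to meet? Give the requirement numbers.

1. general liability coverage $2,100,000 ≥ $2,100,000 → met
2. condition 'runs rides over 30 feet tall' holds; ride-specific liability coverage $1,725,000 ≥ $1,675,000 → met
3. on-site first responders 2 ≥ 2 → met
4. incident report forms present → met
5. daily inspection checklist present → met
6. certified ride operators 4 ≥ 3 → met
7. daily inspection log audit 338 days ago vs limit 270 → not met
8. non-destructive testing 57 days ago vs limit 45 → not met
Not met: 7, 8

7, 8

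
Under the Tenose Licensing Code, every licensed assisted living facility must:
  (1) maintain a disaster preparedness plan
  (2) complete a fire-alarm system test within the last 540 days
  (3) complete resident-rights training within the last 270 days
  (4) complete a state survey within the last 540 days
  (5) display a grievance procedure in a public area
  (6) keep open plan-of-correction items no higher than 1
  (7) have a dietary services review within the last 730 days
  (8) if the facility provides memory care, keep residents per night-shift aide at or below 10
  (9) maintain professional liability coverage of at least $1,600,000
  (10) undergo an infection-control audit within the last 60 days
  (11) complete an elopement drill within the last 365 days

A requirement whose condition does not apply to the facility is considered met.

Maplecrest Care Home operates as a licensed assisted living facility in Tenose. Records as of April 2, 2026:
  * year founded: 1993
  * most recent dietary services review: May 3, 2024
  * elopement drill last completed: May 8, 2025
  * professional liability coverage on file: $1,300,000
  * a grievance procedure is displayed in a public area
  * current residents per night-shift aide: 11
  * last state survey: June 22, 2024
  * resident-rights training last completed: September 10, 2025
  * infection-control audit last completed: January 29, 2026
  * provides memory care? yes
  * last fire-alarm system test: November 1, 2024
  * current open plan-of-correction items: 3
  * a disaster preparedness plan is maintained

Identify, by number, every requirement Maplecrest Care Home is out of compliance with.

1. disaster preparedness plan present → met
2. fire-alarm system test 517 days ago vs limit 540 → met
3. resident-rights training 204 days ago vs limit 270 → met
4. state survey 649 days ago vs limit 540 → not met
5. grievance procedure present → met
6. open plan-of-correction items 3 > 1 → not met
7. dietary services review 699 days ago vs limit 730 → met
8. condition 'provides memory care' holds; residents per night-shift aide 11 > 10 → not met
9. professional liability coverage $1,300,000 < $1,600,000 → not met
10. infection-control audit 63 days ago vs limit 60 → not met
11. elopement drill 329 days ago vs limit 365 → met
Not met: 4, 6, 8, 9, 10

4, 6, 8, 9, 10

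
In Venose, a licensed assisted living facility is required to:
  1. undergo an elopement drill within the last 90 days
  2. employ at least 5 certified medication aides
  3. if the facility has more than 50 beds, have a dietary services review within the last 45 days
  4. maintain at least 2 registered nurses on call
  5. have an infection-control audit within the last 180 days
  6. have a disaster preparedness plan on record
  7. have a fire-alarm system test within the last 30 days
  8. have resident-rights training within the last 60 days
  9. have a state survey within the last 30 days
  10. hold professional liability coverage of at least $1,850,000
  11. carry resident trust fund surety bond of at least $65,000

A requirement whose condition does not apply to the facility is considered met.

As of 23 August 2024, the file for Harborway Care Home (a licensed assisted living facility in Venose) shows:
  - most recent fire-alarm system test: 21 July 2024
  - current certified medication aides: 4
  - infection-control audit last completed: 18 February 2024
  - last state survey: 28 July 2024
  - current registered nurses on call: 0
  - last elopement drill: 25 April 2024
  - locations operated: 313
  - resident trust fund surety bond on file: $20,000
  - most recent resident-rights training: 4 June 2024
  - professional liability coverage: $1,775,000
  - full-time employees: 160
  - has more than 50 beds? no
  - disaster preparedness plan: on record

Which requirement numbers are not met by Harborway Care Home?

1. elopement drill 120 days ago vs limit 90 → not met
2. certified medication aides 4 < 5 → not met
3. condition 'has more than 50 beds' does not hold → requirement n/a → met
4. registered nurses on call 0 < 2 → not met
5. infection-control audit 187 days ago vs limit 180 → not met
6. disaster preparedness plan present → met
7. fire-alarm system test 33 days ago vs limit 30 → not met
8. resident-rights training 80 days ago vs limit 60 → not met
9. state survey 26 days ago vs limit 30 → met
10. professional liability coverage $1,775,000 < $1,850,000 → not met
11. resident trust fund surety bond $20,000 < $65,000 → not met
Not met: 1, 2, 4, 5, 7, 8, 10, 11

1, 2, 4, 5, 7, 8, 10, 11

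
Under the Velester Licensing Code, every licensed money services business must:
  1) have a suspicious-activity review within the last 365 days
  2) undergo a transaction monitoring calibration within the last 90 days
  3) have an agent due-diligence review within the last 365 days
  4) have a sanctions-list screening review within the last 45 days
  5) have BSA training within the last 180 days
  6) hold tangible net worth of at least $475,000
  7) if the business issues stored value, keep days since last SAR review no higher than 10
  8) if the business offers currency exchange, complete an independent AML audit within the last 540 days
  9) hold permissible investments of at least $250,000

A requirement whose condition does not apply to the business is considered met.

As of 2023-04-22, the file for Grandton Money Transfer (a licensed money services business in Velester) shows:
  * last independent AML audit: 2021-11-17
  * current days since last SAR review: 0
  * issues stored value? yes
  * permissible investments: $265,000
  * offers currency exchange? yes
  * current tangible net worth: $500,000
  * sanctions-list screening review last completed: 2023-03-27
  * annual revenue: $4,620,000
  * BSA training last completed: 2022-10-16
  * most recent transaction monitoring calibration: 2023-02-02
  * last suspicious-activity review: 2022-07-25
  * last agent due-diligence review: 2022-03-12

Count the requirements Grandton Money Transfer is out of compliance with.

2

1. suspicious-activity review 271 days ago vs limit 365 → met
2. transaction monitoring calibration 79 days ago vs limit 90 → met
3. agent due-diligence review 406 days ago vs limit 365 → not met
4. sanctions-list screening review 26 days ago vs limit 45 → met
5. BSA training 188 days ago vs limit 180 → not met
6. tangible net worth $500,000 ≥ $475,000 → met
7. condition 'issues stored value' holds; days since last SAR review 0 ≤ 10 → met
8. condition 'offers currency exchange' holds; independent AML audit 521 days ago vs limit 540 → met
9. permissible investments $265,000 ≥ $250,000 → met
Not met: 2 of 9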